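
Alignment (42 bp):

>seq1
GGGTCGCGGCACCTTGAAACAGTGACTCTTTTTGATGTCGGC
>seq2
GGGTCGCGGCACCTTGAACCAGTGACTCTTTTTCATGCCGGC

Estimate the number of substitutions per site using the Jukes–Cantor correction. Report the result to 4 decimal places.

0.0751

The sequences differ at 3 of 42 sites (19, 34, 38), so p = 3/42 ≈ 0.071429.
d = −(3/4) ln(1 − 4p/3) = −0.75 ln(1 − 0.095239) = −0.75 ln(0.904761)
  = −0.75 × (-0.100084) = 0.075063 substitutions/site.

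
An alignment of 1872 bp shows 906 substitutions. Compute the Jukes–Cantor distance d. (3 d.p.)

0.777

p = 906/1872 ≈ 0.483974.
d = −(3/4) ln(1 − 4p/3) = −0.75 ln(1 − 0.645299) = −0.75 ln(0.354701)
  = −0.75 × (-1.036480) = 0.777360 substitutions/site.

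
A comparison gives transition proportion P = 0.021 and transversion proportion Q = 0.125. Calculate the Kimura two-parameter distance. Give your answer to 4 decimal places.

Under the Kimura two-parameter model, d = −½ ln(1 − 2P − Q) − ¼ ln(1 − 2Q).
1 − 2P − Q = 0.833, giving −½ ln(0.833) = 0.091361.
1 − 2Q = 0.75, giving −¼ ln(0.75) = 0.071921.
d = 0.091361 + 0.071921 = 0.163282.

0.1633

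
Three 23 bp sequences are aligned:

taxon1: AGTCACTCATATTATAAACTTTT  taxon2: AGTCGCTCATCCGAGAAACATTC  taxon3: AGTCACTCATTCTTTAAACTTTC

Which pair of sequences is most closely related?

taxon1–taxon2: 7/23 differ, p = 0.304, d = 0.390.
taxon1–taxon3: 4/23 differ, p = 0.174, d = 0.198.
taxon2–taxon3: 6/23 differ, p = 0.261, d = 0.321.
The smallest distance is between taxon1 and taxon3.

taxon1 and taxon3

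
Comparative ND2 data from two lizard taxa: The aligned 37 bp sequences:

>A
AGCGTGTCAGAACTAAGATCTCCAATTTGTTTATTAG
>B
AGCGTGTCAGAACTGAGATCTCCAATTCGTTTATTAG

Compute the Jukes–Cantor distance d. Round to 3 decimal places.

0.056

The sequences differ at 2 of 37 sites (15, 28), so p = 2/37 ≈ 0.054054.
d = −(3/4) ln(1 − 4p/3) = −0.75 ln(1 − 0.072072) = −0.75 ln(0.927928)
  = −0.75 × (-0.074801) = 0.056101 substitutions/site.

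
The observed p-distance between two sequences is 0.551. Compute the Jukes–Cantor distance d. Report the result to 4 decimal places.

d = −(3/4) ln(1 − 4p/3) = −0.75 ln(1 − 0.734667) = −0.75 ln(0.265333)
  = −0.75 × (-1.326770) = 0.995078 substitutions/site.

0.9951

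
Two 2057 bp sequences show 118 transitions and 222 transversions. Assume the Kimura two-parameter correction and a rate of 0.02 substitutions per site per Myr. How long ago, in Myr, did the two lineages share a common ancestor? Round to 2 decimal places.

P = 118/2057 ≈ 0.057365 and Q = 222/2057 ≈ 0.107924.
Under the Kimura two-parameter model, d = −½ ln(1 − 2P − Q) − ¼ ln(1 − 2Q).
1 − 2P − Q = 0.777346, giving −½ ln(0.777346) = 0.125935.
1 − 2Q = 0.784152, giving −¼ ln(0.784152) = 0.060788.
d = 0.125935 + 0.060788 = 0.186723.
Under a molecular clock d = 2μt, so t = d/(2μ) = 0.186723 / (2 × 0.02) = 4.67 Myr.

4.67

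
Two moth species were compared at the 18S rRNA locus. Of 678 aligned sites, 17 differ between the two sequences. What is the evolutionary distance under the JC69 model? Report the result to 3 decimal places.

p = 17/678 ≈ 0.025074.
d = −(3/4) ln(1 − 4p/3) = −0.75 ln(1 − 0.033432) = −0.75 ln(0.966568)
  = −0.75 × (-0.034004) = 0.025503 substitutions/site.

0.026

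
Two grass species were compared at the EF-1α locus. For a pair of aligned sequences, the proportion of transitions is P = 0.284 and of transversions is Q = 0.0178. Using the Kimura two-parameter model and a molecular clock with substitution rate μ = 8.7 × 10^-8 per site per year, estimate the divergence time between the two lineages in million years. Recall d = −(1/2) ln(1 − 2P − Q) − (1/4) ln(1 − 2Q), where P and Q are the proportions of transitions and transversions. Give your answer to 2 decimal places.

2.58

Under the Kimura two-parameter model, d = −½ ln(1 − 2P − Q) − ¼ ln(1 − 2Q).
1 − 2P − Q = 0.4142, giving −½ ln(0.4142) = 0.440703.
1 − 2Q = 0.9644, giving −¼ ln(0.9644) = 0.009062.
d = 0.440703 + 0.009062 = 0.449765.
Under a molecular clock d = 2μt, so t = d/(2μ) = 0.449765 / (2 × 8.7 × 10^-8) = 2.58 million years.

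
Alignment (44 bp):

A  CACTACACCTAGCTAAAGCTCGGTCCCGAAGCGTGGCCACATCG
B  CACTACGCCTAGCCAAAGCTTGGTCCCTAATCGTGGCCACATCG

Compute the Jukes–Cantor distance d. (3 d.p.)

The sequences differ at 5 of 44 sites (7, 14, 21, 28, 31), so p = 5/44 ≈ 0.113636.
d = −(3/4) ln(1 − 4p/3) = −0.75 ln(1 − 0.151515) = −0.75 ln(0.848485)
  = −0.75 × (-0.164303) = 0.123227 substitutions/site.

0.123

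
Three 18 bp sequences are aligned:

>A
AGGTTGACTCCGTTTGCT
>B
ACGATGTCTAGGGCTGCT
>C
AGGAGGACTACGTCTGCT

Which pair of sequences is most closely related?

A–B: 7/18 differ, p = 0.389, d = 0.548.
A–C: 4/18 differ, p = 0.222, d = 0.264.
B–C: 5/18 differ, p = 0.278, d = 0.347.
The smallest distance is between A and C.

A and C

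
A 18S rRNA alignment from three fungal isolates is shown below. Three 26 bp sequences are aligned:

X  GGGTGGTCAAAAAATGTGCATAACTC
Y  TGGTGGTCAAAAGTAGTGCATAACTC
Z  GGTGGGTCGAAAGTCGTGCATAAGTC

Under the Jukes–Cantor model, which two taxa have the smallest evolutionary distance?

X–Y: 4/26 differ, p = 0.154, d = 0.172.
X–Z: 7/26 differ, p = 0.269, d = 0.334.
Y–Z: 6/26 differ, p = 0.231, d = 0.276.
The smallest distance is between X and Y.

X and Y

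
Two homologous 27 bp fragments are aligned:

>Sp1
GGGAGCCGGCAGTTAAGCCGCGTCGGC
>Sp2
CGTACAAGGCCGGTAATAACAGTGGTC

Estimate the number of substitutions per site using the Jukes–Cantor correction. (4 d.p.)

0.8817

The sequences differ at 14 of 27 sites, so p = 14/27 ≈ 0.518519.
d = −(3/4) ln(1 − 4p/3) = −0.75 ln(1 − 0.691359) = −0.75 ln(0.308641)
  = −0.75 × (-1.175576) = 0.881682 substitutions/site.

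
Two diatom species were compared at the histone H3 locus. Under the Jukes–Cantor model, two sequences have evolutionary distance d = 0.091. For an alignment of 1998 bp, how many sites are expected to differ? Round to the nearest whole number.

Invert JC69: p = (3/4)(1 − e^(−4d/3)) = 0.75 × (1 − e^(-0.121333)) = 0.75 × (1 − 0.885739) = 0.085696.
Expected differing sites = pL ≈ 0.085696 × 1998 = 171.220608 ≈ 171.

171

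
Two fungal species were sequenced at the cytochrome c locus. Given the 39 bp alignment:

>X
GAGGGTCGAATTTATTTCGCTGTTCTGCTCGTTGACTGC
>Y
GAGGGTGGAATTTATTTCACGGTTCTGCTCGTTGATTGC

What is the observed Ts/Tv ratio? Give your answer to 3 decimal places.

1.000

Transitions are A↔G and C↔T; transversions are all other mismatches.
Transitions: 2. Transversions: 2.
R = 2/2 = 1.000.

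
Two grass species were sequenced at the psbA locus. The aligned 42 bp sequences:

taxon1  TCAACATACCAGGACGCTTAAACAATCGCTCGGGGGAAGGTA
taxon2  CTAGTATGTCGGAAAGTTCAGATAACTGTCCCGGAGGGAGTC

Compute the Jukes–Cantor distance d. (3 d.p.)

0.982

The sequences differ at 23 of 42 sites, so p = 23/42 ≈ 0.547619.
d = −(3/4) ln(1 − 4p/3) = −0.75 ln(1 − 0.730159) = −0.75 ln(0.269841)
  = −0.75 × (-1.309922) = 0.982442 substitutions/site.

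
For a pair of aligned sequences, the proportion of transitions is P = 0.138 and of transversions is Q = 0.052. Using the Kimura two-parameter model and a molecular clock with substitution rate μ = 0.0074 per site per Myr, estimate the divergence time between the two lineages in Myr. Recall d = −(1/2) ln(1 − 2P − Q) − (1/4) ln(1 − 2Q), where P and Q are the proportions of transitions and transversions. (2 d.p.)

Under the Kimura two-parameter model, d = −½ ln(1 − 2P − Q) − ¼ ln(1 − 2Q).
1 − 2P − Q = 0.672, giving −½ ln(0.672) = 0.198748.
1 − 2Q = 0.896, giving −¼ ln(0.896) = 0.027454.
d = 0.198748 + 0.027454 = 0.226202.
Under a molecular clock d = 2μt, so t = d/(2μ) = 0.226202 / (2 × 0.0074) = 15.28 Myr.

15.28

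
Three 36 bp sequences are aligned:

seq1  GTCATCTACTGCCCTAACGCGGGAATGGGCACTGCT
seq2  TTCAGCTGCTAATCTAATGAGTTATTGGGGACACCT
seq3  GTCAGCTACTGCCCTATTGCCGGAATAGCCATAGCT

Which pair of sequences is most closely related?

seq1–seq2: 14/36 differ, p = 0.389, d = 0.548.
seq1–seq3: 8/36 differ, p = 0.222, d = 0.264.
seq2–seq3: 16/36 differ, p = 0.444, d = 0.673.
The smallest distance is between seq1 and seq3.

seq1 and seq3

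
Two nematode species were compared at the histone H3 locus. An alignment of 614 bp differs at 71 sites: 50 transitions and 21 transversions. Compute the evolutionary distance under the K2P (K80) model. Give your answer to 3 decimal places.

0.127

P = 50/614 ≈ 0.081433 and Q = 21/614 ≈ 0.034202.
Under the Kimura two-parameter model, d = −½ ln(1 − 2P − Q) − ¼ ln(1 − 2Q).
1 − 2P − Q = 0.802932, giving −½ ln(0.802932) = 0.109743.
1 − 2Q = 0.931596, giving −¼ ln(0.931596) = 0.017714.
d = 0.109743 + 0.017714 = 0.127457.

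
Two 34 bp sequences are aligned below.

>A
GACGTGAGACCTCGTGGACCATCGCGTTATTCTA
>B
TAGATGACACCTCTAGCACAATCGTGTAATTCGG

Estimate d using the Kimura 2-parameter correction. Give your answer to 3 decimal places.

Of 34 sites, 3 differences are transitions and 9 are transversions, so P = 3/34 ≈ 0.088235 and Q = 9/34 ≈ 0.264706.
Under the Kimura two-parameter model, d = −½ ln(1 − 2P − Q) − ¼ ln(1 − 2Q).
1 − 2P − Q = 0.558824, giving −½ ln(0.558824) = 0.290960.
1 − 2Q = 0.470588, giving −¼ ln(0.470588) = 0.188443.
d = 0.290960 + 0.188443 = 0.479403.

0.479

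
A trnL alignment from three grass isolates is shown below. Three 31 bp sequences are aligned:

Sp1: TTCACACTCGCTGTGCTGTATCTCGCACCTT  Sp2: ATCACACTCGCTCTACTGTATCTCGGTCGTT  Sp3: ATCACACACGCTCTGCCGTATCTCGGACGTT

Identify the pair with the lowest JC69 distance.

Sp2 and Sp3

Sp1–Sp2: 6/31 differ, p = 0.194, d = 0.224.
Sp1–Sp3: 6/31 differ, p = 0.194, d = 0.224.
Sp2–Sp3: 4/31 differ, p = 0.129, d = 0.142.
The smallest distance is between Sp2 and Sp3.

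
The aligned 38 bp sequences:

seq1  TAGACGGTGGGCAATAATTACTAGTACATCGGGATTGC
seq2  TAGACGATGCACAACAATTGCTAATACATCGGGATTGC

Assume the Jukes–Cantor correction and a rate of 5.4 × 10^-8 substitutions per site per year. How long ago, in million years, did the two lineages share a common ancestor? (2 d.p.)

The sequences differ at 6 of 38 sites (7, 10, 11, 15, 20, 24), so p = 6/38 ≈ 0.157895.
d = −(3/4) ln(1 − 4p/3) = −0.75 ln(1 − 0.210527) = −0.75 ln(0.789473)
  = −0.75 × (-0.236390) = 0.177293 substitutions/site.
Under a molecular clock d = 2μt, so t = d/(2μ) = 0.177293 / (2 × 5.4 × 10^-8) = 1.64 million years.

1.64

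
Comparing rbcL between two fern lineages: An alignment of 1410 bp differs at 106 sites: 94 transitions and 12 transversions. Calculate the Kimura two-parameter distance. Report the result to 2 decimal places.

0.08

P = 94/1410 ≈ 0.066667 and Q = 12/1410 ≈ 0.008511.
Under the Kimura two-parameter model, d = −½ ln(1 − 2P − Q) − ¼ ln(1 − 2Q).
1 − 2P − Q = 0.858155, giving −½ ln(0.858155) = 0.076485.
1 − 2Q = 0.982978, giving −¼ ln(0.982978) = 0.004292.
d = 0.076485 + 0.004292 = 0.080777.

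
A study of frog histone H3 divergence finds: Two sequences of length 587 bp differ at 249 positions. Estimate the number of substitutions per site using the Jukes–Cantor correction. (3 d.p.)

p = 249/587 ≈ 0.424191.
d = −(3/4) ln(1 − 4p/3) = −0.75 ln(1 − 0.565588) = −0.75 ln(0.434412)
  = −0.75 × (-0.833762) = 0.625322 substitutions/site.

0.625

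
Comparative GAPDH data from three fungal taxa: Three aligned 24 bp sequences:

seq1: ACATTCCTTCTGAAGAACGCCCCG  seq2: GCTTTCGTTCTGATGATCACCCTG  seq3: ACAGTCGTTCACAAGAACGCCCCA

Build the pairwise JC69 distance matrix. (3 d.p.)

seq1–seq2: 7/24 sites differ → p ≈ 0.291667, d = −0.75 ln(1 − 0.388889) = 0.369358 ≈ 0.369.
seq1–seq3: 5/24 sites differ → p ≈ 0.208333, d = −0.75 ln(1 − 0.277777) = 0.244066 ≈ 0.244.
seq2–seq3: 10/24 sites differ → p ≈ 0.416667, d = −0.75 ln(1 − 0.555556) = 0.608198 ≈ 0.608.

d(seq1,seq2) = 0.369, d(seq1,seq3) = 0.244, d(seq2,seq3) = 0.608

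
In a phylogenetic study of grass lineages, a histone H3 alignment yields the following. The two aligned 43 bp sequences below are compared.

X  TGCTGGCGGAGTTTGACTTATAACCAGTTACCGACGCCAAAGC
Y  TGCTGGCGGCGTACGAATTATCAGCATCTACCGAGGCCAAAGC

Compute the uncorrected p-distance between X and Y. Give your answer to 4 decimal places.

0.2093

The sequences differ at 9 of 43 positions (sites 10, 13, 14, 17, 22, 24, 27, 28, 35).
p = 9/43 = 0.209302… ≈ 0.2093 (to 4 d.p.).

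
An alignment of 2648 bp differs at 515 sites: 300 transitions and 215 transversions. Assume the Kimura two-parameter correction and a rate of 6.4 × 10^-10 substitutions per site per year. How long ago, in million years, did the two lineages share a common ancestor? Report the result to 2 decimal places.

178.30

P = 300/2648 ≈ 0.113293 and Q = 215/2648 ≈ 0.081193.
Under the Kimura two-parameter model, d = −½ ln(1 − 2P − Q) − ¼ ln(1 − 2Q).
1 − 2P − Q = 0.692221, giving −½ ln(0.692221) = 0.183925.
1 − 2Q = 0.837614, giving −¼ ln(0.837614) = 0.044299.
d = 0.183925 + 0.044299 = 0.228224.
Under a molecular clock d = 2μt, so t = d/(2μ) = 0.228224 / (2 × 6.4 × 10^-10) = 178.30 million years.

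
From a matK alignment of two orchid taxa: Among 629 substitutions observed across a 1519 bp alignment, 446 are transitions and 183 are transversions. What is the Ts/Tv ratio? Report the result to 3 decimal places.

R = 446/183 = 2.437158… ≈ 2.437 (to 3 d.p.).

2.437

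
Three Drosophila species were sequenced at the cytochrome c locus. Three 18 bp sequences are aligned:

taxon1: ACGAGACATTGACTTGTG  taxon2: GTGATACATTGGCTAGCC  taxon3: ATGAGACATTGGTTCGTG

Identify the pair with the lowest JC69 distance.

taxon1 and taxon3

taxon1–taxon2: 7/18 differ, p = 0.389, d = 0.548.
taxon1–taxon3: 4/18 differ, p = 0.222, d = 0.264.
taxon2–taxon3: 6/18 differ, p = 0.333, d = 0.441.
The smallest distance is between taxon1 and taxon3.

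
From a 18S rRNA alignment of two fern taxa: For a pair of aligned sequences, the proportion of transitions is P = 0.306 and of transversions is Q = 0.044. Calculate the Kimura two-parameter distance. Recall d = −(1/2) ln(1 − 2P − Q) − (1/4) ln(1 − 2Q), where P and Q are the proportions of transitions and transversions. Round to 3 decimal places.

0.557

Under the Kimura two-parameter model, d = −½ ln(1 − 2P − Q) − ¼ ln(1 − 2Q).
1 − 2P − Q = 0.344, giving −½ ln(0.344) = 0.533557.
1 − 2Q = 0.912, giving −¼ ln(0.912) = 0.023029.
d = 0.533557 + 0.023029 = 0.556586.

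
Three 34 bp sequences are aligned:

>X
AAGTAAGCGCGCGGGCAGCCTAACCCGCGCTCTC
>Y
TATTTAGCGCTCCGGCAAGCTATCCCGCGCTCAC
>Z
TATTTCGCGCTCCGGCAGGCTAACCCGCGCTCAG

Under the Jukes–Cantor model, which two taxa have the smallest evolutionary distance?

Y and Z

X–Y: 9/34 differ, p = 0.265, d = 0.326.
X–Z: 9/34 differ, p = 0.265, d = 0.326.
Y–Z: 4/34 differ, p = 0.118, d = 0.128.
The smallest distance is between Y and Z.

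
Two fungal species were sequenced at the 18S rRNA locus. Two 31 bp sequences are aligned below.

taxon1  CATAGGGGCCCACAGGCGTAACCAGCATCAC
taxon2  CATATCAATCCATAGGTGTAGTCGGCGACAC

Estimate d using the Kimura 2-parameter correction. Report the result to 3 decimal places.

Of 31 sites, 9 differences are transitions and 3 are transversions, so P = 9/31 ≈ 0.290323 and Q = 3/31 ≈ 0.096774.
Under the Kimura two-parameter model, d = −½ ln(1 − 2P − Q) − ¼ ln(1 − 2Q).
1 − 2P − Q = 0.32258, giving −½ ln(0.32258) = 0.565702.
1 − 2Q = 0.806452, giving −¼ ln(0.806452) = 0.053778.
d = 0.565702 + 0.053778 = 0.619480.

0.619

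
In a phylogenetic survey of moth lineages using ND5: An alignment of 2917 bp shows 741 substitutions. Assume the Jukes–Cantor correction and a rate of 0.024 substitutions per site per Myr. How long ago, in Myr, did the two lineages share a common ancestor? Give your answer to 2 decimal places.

6.46

p = 741/2917 ≈ 0.254028.
d = −(3/4) ln(1 − 4p/3) = −0.75 ln(1 − 0.338704) = −0.75 ln(0.661296)
  = −0.75 × (-0.413554) = 0.310166 substitutions/site.
Under a molecular clock d = 2μt, so t = d/(2μ) = 0.310166 / (2 × 0.024) = 6.46 Myr.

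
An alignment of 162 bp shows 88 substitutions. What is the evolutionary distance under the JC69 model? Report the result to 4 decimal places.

p = 88/162 ≈ 0.54321.
d = −(3/4) ln(1 − 4p/3) = −0.75 ln(1 − 0.72428) = −0.75 ln(0.27572)
  = −0.75 × (-1.288369) = 0.966277 substitutions/site.

0.9663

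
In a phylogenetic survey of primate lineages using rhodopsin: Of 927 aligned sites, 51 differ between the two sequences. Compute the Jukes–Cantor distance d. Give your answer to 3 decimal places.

p = 51/927 ≈ 0.055016.
d = −(3/4) ln(1 − 4p/3) = −0.75 ln(1 − 0.073355) = −0.75 ln(0.926645)
  = −0.75 × (-0.076185) = 0.057139 substitutions/site.

0.057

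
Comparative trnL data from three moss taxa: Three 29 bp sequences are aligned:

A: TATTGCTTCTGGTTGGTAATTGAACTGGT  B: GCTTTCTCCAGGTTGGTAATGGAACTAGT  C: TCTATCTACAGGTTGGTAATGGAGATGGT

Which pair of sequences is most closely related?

A–B: 7/29 differ, p = 0.241, d = 0.291.
A–C: 8/29 differ, p = 0.276, d = 0.344.
B–C: 6/29 differ, p = 0.207, d = 0.242.
The smallest distance is between B and C.

B and C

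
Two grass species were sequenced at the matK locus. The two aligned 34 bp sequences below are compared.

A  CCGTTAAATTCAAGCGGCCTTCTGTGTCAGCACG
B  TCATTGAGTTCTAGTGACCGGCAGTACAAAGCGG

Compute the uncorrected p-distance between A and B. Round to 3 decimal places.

The sequences differ at 17 of 34 positions.
p = 17/34 = 0.500.

0.500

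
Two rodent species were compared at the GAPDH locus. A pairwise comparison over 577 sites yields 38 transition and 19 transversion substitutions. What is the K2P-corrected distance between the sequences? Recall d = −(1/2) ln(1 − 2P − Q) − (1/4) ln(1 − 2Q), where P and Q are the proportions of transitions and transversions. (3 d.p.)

0.107

P = 38/577 ≈ 0.065858 and Q = 19/577 ≈ 0.032929.
Under the Kimura two-parameter model, d = −½ ln(1 − 2P − Q) − ¼ ln(1 − 2Q).
1 − 2P − Q = 0.835355, giving −½ ln(0.835355) = 0.089949.
1 − 2Q = 0.934142, giving −¼ ln(0.934142) = 0.017032.
d = 0.089949 + 0.017032 = 0.106981.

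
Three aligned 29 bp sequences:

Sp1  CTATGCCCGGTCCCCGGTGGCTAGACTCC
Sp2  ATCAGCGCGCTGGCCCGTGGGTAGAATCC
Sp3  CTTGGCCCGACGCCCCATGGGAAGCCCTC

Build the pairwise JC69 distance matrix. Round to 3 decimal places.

Sp1–Sp2: 10/29 sites differ → p ≈ 0.344828, d = −0.75 ln(1 − 0.459771) = 0.461822 ≈ 0.462.
Sp1–Sp3: 12/29 sites differ → p ≈ 0.413793, d = −0.75 ln(1 − 0.551724) = 0.601760 ≈ 0.602.
Sp2–Sp3: 13/29 sites differ → p ≈ 0.448276, d = −0.75 ln(1 − 0.597701) = 0.682920 ≈ 0.683.

d(Sp1,Sp2) = 0.462, d(Sp1,Sp3) = 0.602, d(Sp2,Sp3) = 0.683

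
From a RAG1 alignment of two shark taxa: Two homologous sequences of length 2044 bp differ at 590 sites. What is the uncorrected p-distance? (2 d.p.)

0.29

p = 590/2044 = 0.288649… ≈ 0.29 (to 2 d.p.).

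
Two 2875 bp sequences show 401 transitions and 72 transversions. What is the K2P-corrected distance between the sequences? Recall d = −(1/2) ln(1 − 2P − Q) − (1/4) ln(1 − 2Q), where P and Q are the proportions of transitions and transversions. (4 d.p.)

P = 401/2875 ≈ 0.139478 and Q = 72/2875 ≈ 0.025043.
Under the Kimura two-parameter model, d = −½ ln(1 − 2P − Q) − ¼ ln(1 − 2Q).
1 − 2P − Q = 0.696001, giving −½ ln(0.696001) = 0.181202.
1 − 2Q = 0.949914, giving −¼ ln(0.949914) = 0.012846.
d = 0.181202 + 0.012846 = 0.194048.

0.1940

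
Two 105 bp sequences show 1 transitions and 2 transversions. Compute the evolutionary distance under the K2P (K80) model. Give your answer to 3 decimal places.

P = 1/105 ≈ 0.009524 and Q = 2/105 ≈ 0.019048.
Under the Kimura two-parameter model, d = −½ ln(1 − 2P − Q) − ¼ ln(1 − 2Q).
1 − 2P − Q = 0.961904, giving −½ ln(0.961904) = 0.019420.
1 − 2Q = 0.961904, giving −¼ ln(0.961904) = 0.009710.
d = 0.019420 + 0.009710 = 0.029130.

0.029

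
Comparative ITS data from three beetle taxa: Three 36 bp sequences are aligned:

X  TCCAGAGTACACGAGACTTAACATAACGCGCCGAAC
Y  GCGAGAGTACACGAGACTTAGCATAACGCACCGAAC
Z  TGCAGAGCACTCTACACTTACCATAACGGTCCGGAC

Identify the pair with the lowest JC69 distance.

X–Y: 4/36 differ, p = 0.111, d = 0.120.
X–Z: 9/36 differ, p = 0.250, d = 0.304.
Y–Z: 11/36 differ, p = 0.306, d = 0.392.
The smallest distance is between X and Y.

X and Y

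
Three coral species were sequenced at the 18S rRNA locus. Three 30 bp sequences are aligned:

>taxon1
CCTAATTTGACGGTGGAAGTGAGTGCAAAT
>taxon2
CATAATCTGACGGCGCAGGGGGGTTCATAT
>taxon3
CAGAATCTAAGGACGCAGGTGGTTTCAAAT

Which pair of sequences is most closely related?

taxon2 and taxon3

taxon1–taxon2: 9/30 differ, p = 0.300, d = 0.383.
taxon1–taxon3: 12/30 differ, p = 0.400, d = 0.572.
taxon2–taxon3: 7/30 differ, p = 0.233, d = 0.280.
The smallest distance is between taxon2 and taxon3.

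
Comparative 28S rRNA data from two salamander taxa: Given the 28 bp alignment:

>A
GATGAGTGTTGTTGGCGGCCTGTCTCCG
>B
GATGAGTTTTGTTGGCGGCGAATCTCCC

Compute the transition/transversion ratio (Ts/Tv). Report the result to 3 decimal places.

Transitions are A↔G and C↔T; transversions are all other mismatches.
Transitions: 1. Transversions: 4.
R = 1/4 = 0.250.

0.250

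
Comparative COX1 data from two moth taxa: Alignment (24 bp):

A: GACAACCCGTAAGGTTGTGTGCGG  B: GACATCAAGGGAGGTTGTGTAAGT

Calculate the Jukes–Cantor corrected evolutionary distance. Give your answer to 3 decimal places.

0.441

The sequences differ at 8 of 24 sites (5, 7, 8, 10, 11, 21, 22, 24), so p = 8/24 ≈ 0.333333.
d = −(3/4) ln(1 − 4p/3) = −0.75 ln(1 − 0.444444) = −0.75 ln(0.555556)
  = −0.75 × (-0.587786) = 0.440840 substitutions/site.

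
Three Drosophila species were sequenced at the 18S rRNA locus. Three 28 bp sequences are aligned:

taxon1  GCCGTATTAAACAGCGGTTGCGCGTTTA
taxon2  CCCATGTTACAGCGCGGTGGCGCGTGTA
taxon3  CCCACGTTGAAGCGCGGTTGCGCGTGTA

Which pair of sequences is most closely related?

taxon2 and taxon3

taxon1–taxon2: 8/28 differ, p = 0.286, d = 0.360.
taxon1–taxon3: 8/28 differ, p = 0.286, d = 0.360.
taxon2–taxon3: 4/28 differ, p = 0.143, d = 0.158.
The smallest distance is between taxon2 and taxon3.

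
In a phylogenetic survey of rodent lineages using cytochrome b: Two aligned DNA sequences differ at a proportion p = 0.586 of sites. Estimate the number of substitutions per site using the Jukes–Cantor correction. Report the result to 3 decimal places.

1.140

d = −(3/4) ln(1 − 4p/3) = −0.75 ln(1 − 0.781333) = −0.75 ln(0.218667)
  = −0.75 × (-1.520205) = 1.140154 substitutions/site.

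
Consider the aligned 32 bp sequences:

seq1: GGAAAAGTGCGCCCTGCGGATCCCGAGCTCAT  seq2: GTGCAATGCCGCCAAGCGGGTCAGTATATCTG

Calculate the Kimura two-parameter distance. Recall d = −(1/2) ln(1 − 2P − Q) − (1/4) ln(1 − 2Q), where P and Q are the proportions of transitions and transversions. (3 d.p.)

Of 32 sites, 2 differences are transitions and 14 are transversions, so P = 2/32 = 0.0625 and Q = 14/32 = 0.4375.
Under the Kimura two-parameter model, d = −½ ln(1 − 2P − Q) − ¼ ln(1 − 2Q).
1 − 2P − Q = 0.4375, giving −½ ln(0.4375) = 0.413339.
1 − 2Q = 0.125, giving −¼ ln(0.125) = 0.519860.
d = 0.413339 + 0.519860 = 0.933199.

0.933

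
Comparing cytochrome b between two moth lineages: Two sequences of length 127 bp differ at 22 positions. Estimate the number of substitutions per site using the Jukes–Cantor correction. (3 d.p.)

p = 22/127 ≈ 0.173228.
d = −(3/4) ln(1 − 4p/3) = −0.75 ln(1 − 0.230971) = −0.75 ln(0.769029)
  = −0.75 × (-0.262627) = 0.196970 substitutions/site.

0.197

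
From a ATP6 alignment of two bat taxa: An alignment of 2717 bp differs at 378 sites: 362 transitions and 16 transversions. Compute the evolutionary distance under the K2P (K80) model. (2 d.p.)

0.16

P = 362/2717 ≈ 0.133235 and Q = 16/2717 ≈ 0.005889.
Under the Kimura two-parameter model, d = −½ ln(1 − 2P − Q) − ¼ ln(1 − 2Q).
1 − 2P − Q = 0.727641, giving −½ ln(0.727641) = 0.158974.
1 − 2Q = 0.988222, giving −¼ ln(0.988222) = 0.002962.
d = 0.158974 + 0.002962 = 0.161936.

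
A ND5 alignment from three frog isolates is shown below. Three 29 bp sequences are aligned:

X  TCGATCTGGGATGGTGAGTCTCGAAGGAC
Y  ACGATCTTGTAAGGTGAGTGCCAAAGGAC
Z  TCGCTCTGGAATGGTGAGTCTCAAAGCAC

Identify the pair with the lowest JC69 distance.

X and Z

X–Y: 7/29 differ, p = 0.241, d = 0.291.
X–Z: 4/29 differ, p = 0.138, d = 0.152.
Y–Z: 8/29 differ, p = 0.276, d = 0.344.
The smallest distance is between X and Z.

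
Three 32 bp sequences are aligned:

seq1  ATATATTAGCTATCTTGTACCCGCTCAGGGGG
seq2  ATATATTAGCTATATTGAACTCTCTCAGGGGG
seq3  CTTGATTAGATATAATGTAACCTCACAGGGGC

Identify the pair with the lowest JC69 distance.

seq1 and seq2

seq1–seq2: 4/32 differ, p = 0.125, d = 0.137.
seq1–seq3: 10/32 differ, p = 0.313, d = 0.404.
seq2–seq3: 10/32 differ, p = 0.313, d = 0.404.
The smallest distance is between seq1 and seq2.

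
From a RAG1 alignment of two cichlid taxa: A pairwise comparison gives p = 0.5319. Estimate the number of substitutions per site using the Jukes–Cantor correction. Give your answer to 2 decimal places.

0.93

d = −(3/4) ln(1 − 4p/3) = −0.75 ln(1 − 0.7092) = −0.75 ln(0.2908)
  = −0.75 × (-1.235120) = 0.926340 substitutions/site.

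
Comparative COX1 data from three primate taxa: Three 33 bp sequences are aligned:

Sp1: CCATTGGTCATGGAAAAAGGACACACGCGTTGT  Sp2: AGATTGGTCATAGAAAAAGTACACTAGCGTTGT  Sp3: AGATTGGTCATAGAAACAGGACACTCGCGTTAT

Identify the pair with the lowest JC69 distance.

Sp1–Sp2: 6/33 differ, p = 0.182, d = 0.208.
Sp1–Sp3: 6/33 differ, p = 0.182, d = 0.208.
Sp2–Sp3: 4/33 differ, p = 0.121, d = 0.132.
The smallest distance is between Sp2 and Sp3.

Sp2 and Sp3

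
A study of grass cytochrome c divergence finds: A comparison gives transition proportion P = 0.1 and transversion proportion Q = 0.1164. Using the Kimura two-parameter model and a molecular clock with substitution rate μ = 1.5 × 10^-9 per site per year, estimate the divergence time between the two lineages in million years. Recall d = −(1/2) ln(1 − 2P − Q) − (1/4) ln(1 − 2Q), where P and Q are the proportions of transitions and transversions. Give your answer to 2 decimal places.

85.48

Under the Kimura two-parameter model, d = −½ ln(1 − 2P − Q) − ¼ ln(1 − 2Q).
1 − 2P − Q = 0.6836, giving −½ ln(0.6836) = 0.190191.
1 − 2Q = 0.7672, giving −¼ ln(0.7672) = 0.066252.
d = 0.190191 + 0.066252 = 0.256443.
Under a molecular clock d = 2μt, so t = d/(2μ) = 0.256443 / (2 × 1.5 × 10^-9) = 85.48 million years.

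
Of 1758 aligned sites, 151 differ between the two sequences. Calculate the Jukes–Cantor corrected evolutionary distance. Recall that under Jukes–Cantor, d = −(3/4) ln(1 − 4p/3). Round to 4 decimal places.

p = 151/1758 ≈ 0.085893.
d = −(3/4) ln(1 − 4p/3) = −0.75 ln(1 − 0.114524) = −0.75 ln(0.885476)
  = −0.75 × (-0.121630) = 0.091223 substitutions/site.

0.0912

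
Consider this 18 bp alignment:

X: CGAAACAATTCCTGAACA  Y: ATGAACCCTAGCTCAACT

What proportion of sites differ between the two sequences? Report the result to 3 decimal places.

0.500

The sequences differ at 9 of 18 positions (sites 1, 2, 3, 7, 8, 10, 11, 14, 18).
p = 9/18 = 0.500.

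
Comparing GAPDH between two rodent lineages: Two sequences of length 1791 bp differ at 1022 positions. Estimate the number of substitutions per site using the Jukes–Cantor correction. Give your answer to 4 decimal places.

p = 1022/1791 ≈ 0.570631.
d = −(3/4) ln(1 − 4p/3) = −0.75 ln(1 − 0.760841) = −0.75 ln(0.239159)
  = −0.75 × (-1.430627) = 1.072970 substitutions/site.

1.0730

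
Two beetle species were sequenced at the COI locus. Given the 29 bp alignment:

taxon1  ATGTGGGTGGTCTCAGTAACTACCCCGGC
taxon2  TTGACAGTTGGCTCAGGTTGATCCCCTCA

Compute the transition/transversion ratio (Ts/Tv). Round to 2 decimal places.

Transitions are A↔G and C↔T; transversions are all other mismatches.
Transitions: 1. Transversions: 14.
R = 1/14 = 0.071428… ≈ 0.07 (to 2 d.p.).

0.07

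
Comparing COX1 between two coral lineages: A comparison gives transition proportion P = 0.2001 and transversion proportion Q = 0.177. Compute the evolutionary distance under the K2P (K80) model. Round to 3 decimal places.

Under the Kimura two-parameter model, d = −½ ln(1 − 2P − Q) − ¼ ln(1 − 2Q).
1 − 2P − Q = 0.4228, giving −½ ln(0.4228) = 0.430428.
1 − 2Q = 0.646, giving −¼ ln(0.646) = 0.109239.
d = 0.430428 + 0.109239 = 0.539667.

0.540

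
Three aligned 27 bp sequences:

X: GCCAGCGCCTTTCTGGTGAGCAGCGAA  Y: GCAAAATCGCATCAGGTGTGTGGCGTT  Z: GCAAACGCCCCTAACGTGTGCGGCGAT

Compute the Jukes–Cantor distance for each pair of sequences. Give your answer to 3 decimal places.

X–Y: 13/27 sites differ → p ≈ 0.481481, d = −0.75 ln(1 − 0.641975) = 0.770364 ≈ 0.770.
X–Z: 10/27 sites differ → p ≈ 0.37037, d = −0.75 ln(1 − 0.493827) = 0.510658 ≈ 0.511.
Y–Z: 8/27 sites differ → p ≈ 0.296296, d = −0.75 ln(1 − 0.395061) = 0.376971 ≈ 0.377.

d(X,Y) = 0.770, d(X,Z) = 0.511, d(Y,Z) = 0.377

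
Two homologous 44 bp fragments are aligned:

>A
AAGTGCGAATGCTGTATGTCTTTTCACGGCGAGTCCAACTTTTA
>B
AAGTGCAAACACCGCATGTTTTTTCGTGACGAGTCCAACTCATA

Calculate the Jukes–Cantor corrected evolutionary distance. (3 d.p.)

0.304

The sequences differ at 11 of 44 sites, so p = 11/44 = 0.25.
d = −(3/4) ln(1 − 4p/3) = −0.75 ln(1 − 0.333333) = −0.75 ln(0.666667)
  = −0.75 × (-0.405465) = 0.304099 substitutions/site.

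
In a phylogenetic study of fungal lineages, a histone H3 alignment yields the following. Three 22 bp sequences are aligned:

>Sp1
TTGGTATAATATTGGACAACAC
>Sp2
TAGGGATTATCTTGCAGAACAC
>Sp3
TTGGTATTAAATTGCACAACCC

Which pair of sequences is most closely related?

Sp1–Sp2: 6/22 differ, p = 0.273, d = 0.339.
Sp1–Sp3: 4/22 differ, p = 0.182, d = 0.208.
Sp2–Sp3: 6/22 differ, p = 0.273, d = 0.339.
The smallest distance is between Sp1 and Sp3.

Sp1 and Sp3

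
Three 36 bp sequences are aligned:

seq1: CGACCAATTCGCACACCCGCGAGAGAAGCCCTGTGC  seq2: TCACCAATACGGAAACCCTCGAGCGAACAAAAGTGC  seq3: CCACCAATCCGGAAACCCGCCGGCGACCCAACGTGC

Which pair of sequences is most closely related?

seq2 and seq3

seq1–seq2: 12/36 differ, p = 0.333, d = 0.441.
seq1–seq3: 12/36 differ, p = 0.333, d = 0.441.
seq2–seq3: 8/36 differ, p = 0.222, d = 0.264.
The smallest distance is between seq2 and seq3.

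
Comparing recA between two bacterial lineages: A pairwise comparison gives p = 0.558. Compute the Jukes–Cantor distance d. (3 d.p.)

1.022

d = −(3/4) ln(1 − 4p/3) = −0.75 ln(1 − 0.744) = −0.75 ln(0.256)
  = −0.75 × (-1.362578) = 1.021934 substitutions/site.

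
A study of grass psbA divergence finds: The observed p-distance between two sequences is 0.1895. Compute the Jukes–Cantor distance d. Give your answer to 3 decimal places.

0.218

d = −(3/4) ln(1 − 4p/3) = −0.75 ln(1 − 0.252667) = −0.75 ln(0.747333)
  = −0.75 × (-0.291244) = 0.218433 substitutions/site.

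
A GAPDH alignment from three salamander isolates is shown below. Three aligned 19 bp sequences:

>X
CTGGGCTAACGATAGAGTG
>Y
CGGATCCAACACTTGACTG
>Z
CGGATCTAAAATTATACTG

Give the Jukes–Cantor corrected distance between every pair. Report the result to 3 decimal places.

X–Y: 8/19 sites differ → p ≈ 0.421053, d = −0.75 ln(1 − 0.561404) = 0.618132 ≈ 0.618.
X–Z: 8/19 sites differ → p ≈ 0.421053, d = −0.75 ln(1 − 0.561404) = 0.618132 ≈ 0.618.
Y–Z: 5/19 sites differ → p ≈ 0.263158, d = −0.75 ln(1 − 0.350877) = 0.324100 ≈ 0.324.

d(X,Y) = 0.618, d(X,Z) = 0.618, d(Y,Z) = 0.324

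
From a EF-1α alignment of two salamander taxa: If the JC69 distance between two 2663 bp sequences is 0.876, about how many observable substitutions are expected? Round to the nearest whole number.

1376

Invert JC69: p = (3/4)(1 − e^(−4d/3)) = 0.75 × (1 − e^(-1.168)) = 0.75 × (1 − 0.310988) = 0.516759.
Expected differing sites = pL ≈ 0.516759 × 2663 = 1376.129217 ≈ 1376.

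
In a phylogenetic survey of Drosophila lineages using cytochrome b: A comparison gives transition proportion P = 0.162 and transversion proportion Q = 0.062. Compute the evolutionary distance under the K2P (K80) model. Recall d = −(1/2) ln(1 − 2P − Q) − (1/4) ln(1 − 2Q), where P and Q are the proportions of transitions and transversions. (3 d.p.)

Under the Kimura two-parameter model, d = −½ ln(1 − 2P − Q) − ¼ ln(1 − 2Q).
1 − 2P − Q = 0.614, giving −½ ln(0.614) = 0.243880.
1 − 2Q = 0.876, giving −¼ ln(0.876) = 0.033097.
d = 0.243880 + 0.033097 = 0.276977.

0.277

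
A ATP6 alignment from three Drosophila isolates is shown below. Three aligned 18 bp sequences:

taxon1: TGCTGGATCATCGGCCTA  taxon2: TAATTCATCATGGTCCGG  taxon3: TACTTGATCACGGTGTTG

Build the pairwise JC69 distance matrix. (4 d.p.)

d(taxon1,taxon2) = 0.6735, d(taxon1,taxon3) = 0.6735, d(taxon2,taxon3) = 0.4408

taxon1–taxon2: 8/18 sites differ → p ≈ 0.444444, d = −0.75 ln(1 − 0.592592) = 0.673455 ≈ 0.6735.
taxon1–taxon3: 8/18 sites differ → p ≈ 0.444444, d = −0.75 ln(1 − 0.592592) = 0.673455 ≈ 0.6735.
taxon2–taxon3: 6/18 sites differ → p ≈ 0.333333, d = −0.75 ln(1 − 0.444444) = 0.440839 ≈ 0.4408.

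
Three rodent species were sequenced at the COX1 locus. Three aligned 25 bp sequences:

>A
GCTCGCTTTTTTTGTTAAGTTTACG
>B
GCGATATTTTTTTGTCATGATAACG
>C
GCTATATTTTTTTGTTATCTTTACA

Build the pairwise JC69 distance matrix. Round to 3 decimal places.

A–B: 8/25 sites differ → p = 0.32, d = −0.75 ln(1 − 0.426667) = 0.417216 ≈ 0.417.
A–C: 6/25 sites differ → p = 0.24, d = −0.75 ln(1 − 0.32) = 0.289247 ≈ 0.289.
B–C: 6/25 sites differ → p = 0.24, d = −0.75 ln(1 − 0.32) = 0.289247 ≈ 0.289.

d(A,B) = 0.417, d(A,C) = 0.289, d(B,C) = 0.289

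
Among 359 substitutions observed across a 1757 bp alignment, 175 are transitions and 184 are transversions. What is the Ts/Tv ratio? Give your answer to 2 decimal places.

R = 175/184 = 0.951086… ≈ 0.95 (to 2 d.p.).

0.95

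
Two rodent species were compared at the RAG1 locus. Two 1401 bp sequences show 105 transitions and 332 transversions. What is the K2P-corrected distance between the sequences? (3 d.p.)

0.405

P = 105/1401 ≈ 0.074946 and Q = 332/1401 ≈ 0.236974.
Under the Kimura two-parameter model, d = −½ ln(1 − 2P − Q) − ¼ ln(1 − 2Q).
1 − 2P − Q = 0.613134, giving −½ ln(0.613134) = 0.244586.
1 − 2Q = 0.526052, giving −¼ ln(0.526052) = 0.160589.
d = 0.244586 + 0.160589 = 0.405175.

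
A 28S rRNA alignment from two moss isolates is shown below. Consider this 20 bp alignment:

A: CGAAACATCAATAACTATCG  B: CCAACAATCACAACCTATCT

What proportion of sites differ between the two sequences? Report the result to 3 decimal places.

0.350

The sequences differ at 7 of 20 positions (sites 2, 5, 6, 11, 12, 14, 20).
p = 7/20 = 0.350.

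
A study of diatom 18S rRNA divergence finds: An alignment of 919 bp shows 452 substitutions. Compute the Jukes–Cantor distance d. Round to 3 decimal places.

p = 452/919 ≈ 0.491839.
d = −(3/4) ln(1 − 4p/3) = −0.75 ln(1 − 0.655785) = −0.75 ln(0.344215)
  = −0.75 × (-1.066489) = 0.799867 substitutions/site.

0.800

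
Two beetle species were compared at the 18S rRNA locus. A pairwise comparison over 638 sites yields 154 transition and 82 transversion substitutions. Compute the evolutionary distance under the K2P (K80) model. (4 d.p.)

0.5467

P = 154/638 ≈ 0.241379 and Q = 82/638 ≈ 0.128527.
Under the Kimura two-parameter model, d = −½ ln(1 − 2P − Q) − ¼ ln(1 − 2Q).
1 − 2P − Q = 0.388715, giving −½ ln(0.388715) = 0.472454.
1 − 2Q = 0.742946, giving −¼ ln(0.742946) = 0.074283.
d = 0.472454 + 0.074283 = 0.546737.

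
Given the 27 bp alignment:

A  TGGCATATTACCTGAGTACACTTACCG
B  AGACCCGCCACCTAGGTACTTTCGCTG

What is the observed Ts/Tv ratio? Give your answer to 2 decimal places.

3.67

Transitions are A↔G and C↔T; transversions are all other mismatches.
Transitions: 11. Transversions: 3.
R = 11/3 = 3.666666… ≈ 3.67 (to 2 d.p.).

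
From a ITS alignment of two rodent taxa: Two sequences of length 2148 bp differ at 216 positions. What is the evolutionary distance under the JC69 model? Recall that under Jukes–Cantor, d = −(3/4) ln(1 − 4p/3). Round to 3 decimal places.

p = 216/2148 ≈ 0.100559.
d = −(3/4) ln(1 − 4p/3) = −0.75 ln(1 − 0.134079) = −0.75 ln(0.865921)
  = −0.75 × (-0.143962) = 0.107972 substitutions/site.

0.108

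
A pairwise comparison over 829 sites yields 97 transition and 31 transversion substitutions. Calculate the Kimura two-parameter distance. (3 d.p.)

0.178

P = 97/829 ≈ 0.117008 and Q = 31/829 ≈ 0.037394.
Under the Kimura two-parameter model, d = −½ ln(1 − 2P − Q) − ¼ ln(1 − 2Q).
1 − 2P − Q = 0.72859, giving −½ ln(0.72859) = 0.158322.
1 − 2Q = 0.925212, giving −¼ ln(0.925212) = 0.019433.
d = 0.158322 + 0.019433 = 0.177755.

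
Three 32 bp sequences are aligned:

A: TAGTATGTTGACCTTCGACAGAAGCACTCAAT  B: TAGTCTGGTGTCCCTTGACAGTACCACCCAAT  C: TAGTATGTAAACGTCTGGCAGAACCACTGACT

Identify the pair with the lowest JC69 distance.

A and B

A–B: 8/32 differ, p = 0.250, d = 0.304.
A–C: 9/32 differ, p = 0.281, d = 0.353.
B–C: 13/32 differ, p = 0.406, d = 0.585.
The smallest distance is between A and B.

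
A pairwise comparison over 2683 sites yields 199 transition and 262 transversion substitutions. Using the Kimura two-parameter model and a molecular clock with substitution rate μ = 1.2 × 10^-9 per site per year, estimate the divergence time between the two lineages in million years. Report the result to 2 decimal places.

P = 199/2683 ≈ 0.074171 and Q = 262/2683 ≈ 0.097652.
Under the Kimura two-parameter model, d = −½ ln(1 − 2P − Q) − ¼ ln(1 − 2Q).
1 − 2P − Q = 0.754006, giving −½ ln(0.754006) = 0.141177.
1 − 2Q = 0.804696, giving −¼ ln(0.804696) = 0.054323.
d = 0.141177 + 0.054323 = 0.195500.
Under a molecular clock d = 2μt, so t = d/(2μ) = 0.195500 / (2 × 1.2 × 10^-9) = 81.46 million years.

81.46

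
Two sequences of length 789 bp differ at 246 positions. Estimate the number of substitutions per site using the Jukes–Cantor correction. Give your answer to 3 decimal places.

0.403

p = 246/789 ≈ 0.311787.
d = −(3/4) ln(1 − 4p/3) = −0.75 ln(1 − 0.415716) = −0.75 ln(0.584284)
  = −0.75 × (-0.537368) = 0.403026 substitutions/site.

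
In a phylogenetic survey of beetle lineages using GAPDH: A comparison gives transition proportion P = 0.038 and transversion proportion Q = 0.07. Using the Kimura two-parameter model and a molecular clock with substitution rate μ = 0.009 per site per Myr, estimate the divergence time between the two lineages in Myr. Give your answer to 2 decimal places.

6.48

Under the Kimura two-parameter model, d = −½ ln(1 − 2P − Q) − ¼ ln(1 − 2Q).
1 − 2P − Q = 0.854, giving −½ ln(0.854) = 0.078912.
1 − 2Q = 0.86, giving −¼ ln(0.86) = 0.037706.
d = 0.078912 + 0.037706 = 0.116618.
Under a molecular clock d = 2μt, so t = d/(2μ) = 0.116618 / (2 × 0.009) = 6.48 Myr.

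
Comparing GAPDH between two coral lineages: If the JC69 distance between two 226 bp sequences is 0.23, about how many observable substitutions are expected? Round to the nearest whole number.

Invert JC69: p = (3/4)(1 − e^(−4d/3)) = 0.75 × (1 − e^(-0.306667)) = 0.75 × (1 − 0.735896) = 0.198078.
Expected differing sites = pL ≈ 0.198078 × 226 = 44.765628 ≈ 45.

45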